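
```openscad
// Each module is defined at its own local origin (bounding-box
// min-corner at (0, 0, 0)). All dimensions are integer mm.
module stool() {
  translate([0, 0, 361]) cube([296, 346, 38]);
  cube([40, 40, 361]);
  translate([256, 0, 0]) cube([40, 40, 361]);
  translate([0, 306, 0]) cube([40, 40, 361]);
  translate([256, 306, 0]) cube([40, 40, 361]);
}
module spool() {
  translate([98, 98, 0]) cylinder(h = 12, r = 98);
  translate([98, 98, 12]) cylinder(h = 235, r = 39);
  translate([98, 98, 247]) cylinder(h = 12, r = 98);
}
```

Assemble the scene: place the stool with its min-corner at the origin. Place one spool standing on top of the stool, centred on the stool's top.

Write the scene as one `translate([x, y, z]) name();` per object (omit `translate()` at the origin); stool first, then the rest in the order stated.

stool();
translate([50, 75, 399]) spool();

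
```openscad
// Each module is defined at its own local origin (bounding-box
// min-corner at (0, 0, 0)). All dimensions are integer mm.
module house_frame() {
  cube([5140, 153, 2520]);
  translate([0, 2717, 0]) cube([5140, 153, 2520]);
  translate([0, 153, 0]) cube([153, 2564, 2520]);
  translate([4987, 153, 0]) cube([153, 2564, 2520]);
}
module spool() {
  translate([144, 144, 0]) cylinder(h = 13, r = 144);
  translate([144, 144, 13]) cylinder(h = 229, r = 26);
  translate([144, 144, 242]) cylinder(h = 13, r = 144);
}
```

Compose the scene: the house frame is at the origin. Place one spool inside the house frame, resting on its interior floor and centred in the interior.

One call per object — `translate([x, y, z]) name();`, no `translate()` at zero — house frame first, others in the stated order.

house_frame();
translate([2426, 1291, 0]) spool();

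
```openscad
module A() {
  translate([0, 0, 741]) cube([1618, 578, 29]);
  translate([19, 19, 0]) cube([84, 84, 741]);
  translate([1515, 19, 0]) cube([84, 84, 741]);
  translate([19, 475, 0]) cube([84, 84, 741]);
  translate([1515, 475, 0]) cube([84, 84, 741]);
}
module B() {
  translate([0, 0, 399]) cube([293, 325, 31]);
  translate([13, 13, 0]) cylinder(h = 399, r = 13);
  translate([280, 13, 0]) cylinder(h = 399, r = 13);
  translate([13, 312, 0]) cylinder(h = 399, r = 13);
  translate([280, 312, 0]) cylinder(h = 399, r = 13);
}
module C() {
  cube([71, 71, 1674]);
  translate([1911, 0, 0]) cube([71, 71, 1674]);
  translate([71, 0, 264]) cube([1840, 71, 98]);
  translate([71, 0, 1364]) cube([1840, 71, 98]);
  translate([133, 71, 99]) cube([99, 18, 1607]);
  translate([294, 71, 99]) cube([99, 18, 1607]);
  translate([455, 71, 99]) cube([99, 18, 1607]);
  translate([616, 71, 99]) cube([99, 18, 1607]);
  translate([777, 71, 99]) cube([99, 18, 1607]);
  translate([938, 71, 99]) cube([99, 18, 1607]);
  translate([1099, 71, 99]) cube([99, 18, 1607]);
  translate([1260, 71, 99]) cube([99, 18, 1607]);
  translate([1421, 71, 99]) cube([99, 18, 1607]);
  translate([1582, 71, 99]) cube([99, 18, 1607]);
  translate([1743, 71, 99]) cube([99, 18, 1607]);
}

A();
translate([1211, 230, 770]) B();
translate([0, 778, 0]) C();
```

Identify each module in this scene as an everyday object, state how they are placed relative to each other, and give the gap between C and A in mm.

The fence section's nearest face is 200 mm from the table's +y face.

A is a table. B is a stool. C is a fence section. The stool is on top of the table. The fence section is on the floor beside the table on its +y side. The gap between the fence section and the table is 200 mm.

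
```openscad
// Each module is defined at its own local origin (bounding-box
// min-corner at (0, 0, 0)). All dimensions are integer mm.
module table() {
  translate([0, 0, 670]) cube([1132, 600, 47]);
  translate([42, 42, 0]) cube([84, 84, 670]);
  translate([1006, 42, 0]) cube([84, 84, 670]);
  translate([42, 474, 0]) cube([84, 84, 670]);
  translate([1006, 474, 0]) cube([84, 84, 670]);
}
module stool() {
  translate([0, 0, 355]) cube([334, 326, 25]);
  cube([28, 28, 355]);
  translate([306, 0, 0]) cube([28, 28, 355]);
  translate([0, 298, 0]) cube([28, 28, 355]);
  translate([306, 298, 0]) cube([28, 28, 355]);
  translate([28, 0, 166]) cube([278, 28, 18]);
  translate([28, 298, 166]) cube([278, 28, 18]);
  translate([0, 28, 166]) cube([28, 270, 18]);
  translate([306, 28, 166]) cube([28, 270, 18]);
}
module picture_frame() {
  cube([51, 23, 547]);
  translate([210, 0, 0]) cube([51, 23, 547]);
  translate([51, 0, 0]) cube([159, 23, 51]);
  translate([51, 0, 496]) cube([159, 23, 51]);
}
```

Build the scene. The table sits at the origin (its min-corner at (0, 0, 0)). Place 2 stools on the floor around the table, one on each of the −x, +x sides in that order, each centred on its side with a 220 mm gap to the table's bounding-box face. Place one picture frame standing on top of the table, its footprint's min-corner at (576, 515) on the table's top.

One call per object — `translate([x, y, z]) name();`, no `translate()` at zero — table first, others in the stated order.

table();
translate([-554, 137, 0]) stool();
translate([1352, 137, 0]) stool();
translate([576, 515, 717]) picture_frame();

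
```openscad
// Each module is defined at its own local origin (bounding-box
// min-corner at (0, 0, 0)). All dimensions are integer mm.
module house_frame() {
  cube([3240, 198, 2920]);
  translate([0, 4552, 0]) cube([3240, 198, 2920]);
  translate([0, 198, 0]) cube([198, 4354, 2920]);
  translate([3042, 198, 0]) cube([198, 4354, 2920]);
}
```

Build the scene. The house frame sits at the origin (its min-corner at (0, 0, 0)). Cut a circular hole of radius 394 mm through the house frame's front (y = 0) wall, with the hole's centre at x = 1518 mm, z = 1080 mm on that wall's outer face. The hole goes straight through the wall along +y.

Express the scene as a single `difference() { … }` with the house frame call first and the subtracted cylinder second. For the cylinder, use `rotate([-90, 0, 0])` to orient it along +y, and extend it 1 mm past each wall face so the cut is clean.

difference() {
  house_frame();
  translate([1518, -1, 1080]) rotate([-90, 0, 0]) cylinder(h = 200, r = 394);
}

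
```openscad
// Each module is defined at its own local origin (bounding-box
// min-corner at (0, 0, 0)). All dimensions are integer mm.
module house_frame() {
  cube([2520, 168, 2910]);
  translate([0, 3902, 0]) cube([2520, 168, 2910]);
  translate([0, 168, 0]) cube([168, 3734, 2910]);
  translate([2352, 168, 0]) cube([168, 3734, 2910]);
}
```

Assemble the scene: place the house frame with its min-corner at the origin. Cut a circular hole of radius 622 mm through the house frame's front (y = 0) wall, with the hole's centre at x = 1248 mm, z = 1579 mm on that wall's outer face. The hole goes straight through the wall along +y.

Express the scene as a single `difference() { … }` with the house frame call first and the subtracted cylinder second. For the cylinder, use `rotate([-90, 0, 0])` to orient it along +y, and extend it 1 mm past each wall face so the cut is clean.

difference() {
  house_frame();
  translate([1248, -1, 1579]) rotate([-90, 0, 0]) cylinder(h = 170, r = 622);
}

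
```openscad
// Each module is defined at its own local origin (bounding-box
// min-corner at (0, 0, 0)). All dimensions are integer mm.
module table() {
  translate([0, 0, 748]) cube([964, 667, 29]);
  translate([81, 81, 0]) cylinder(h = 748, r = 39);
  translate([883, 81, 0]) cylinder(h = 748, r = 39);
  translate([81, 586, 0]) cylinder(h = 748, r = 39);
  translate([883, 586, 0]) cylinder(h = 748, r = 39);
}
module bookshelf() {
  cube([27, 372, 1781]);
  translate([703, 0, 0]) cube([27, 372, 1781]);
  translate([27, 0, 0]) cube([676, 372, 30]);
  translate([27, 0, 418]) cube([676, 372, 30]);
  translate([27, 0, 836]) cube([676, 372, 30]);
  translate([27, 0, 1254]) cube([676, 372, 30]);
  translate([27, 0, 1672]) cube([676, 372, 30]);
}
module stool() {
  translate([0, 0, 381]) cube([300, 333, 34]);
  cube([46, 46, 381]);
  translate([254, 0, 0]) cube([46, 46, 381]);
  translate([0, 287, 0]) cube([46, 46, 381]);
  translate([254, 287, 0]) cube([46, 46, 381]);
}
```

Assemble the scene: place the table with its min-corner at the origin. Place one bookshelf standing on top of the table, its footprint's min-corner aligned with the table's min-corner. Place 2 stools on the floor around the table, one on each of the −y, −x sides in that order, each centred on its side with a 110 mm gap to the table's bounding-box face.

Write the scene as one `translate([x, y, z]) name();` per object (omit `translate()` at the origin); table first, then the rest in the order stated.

table();
translate([0, 0, 777]) bookshelf();
translate([332, -443, 0]) stool();
translate([-410, 167, 0]) stool();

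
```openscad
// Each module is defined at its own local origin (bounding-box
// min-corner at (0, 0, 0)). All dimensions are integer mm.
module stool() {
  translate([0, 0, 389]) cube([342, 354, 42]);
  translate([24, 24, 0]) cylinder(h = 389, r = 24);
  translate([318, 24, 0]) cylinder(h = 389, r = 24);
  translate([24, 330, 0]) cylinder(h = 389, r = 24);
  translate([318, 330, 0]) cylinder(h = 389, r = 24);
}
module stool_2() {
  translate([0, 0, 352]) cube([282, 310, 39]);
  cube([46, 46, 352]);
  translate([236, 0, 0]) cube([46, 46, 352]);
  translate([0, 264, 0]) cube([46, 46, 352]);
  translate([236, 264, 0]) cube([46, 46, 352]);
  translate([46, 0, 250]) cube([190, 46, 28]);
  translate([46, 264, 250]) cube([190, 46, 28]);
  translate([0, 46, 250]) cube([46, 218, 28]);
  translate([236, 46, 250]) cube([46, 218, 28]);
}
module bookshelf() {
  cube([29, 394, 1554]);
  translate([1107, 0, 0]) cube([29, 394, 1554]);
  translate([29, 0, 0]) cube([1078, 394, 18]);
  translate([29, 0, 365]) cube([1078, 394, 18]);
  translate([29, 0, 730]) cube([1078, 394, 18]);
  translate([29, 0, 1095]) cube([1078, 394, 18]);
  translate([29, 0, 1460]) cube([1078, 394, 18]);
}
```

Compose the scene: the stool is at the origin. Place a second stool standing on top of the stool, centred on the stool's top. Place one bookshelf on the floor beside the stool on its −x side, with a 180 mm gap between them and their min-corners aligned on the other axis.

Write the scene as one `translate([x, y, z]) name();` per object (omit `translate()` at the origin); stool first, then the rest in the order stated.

stool();
translate([30, 22, 431]) stool_2();
translate([-1316, 0, 0]) bookshelf();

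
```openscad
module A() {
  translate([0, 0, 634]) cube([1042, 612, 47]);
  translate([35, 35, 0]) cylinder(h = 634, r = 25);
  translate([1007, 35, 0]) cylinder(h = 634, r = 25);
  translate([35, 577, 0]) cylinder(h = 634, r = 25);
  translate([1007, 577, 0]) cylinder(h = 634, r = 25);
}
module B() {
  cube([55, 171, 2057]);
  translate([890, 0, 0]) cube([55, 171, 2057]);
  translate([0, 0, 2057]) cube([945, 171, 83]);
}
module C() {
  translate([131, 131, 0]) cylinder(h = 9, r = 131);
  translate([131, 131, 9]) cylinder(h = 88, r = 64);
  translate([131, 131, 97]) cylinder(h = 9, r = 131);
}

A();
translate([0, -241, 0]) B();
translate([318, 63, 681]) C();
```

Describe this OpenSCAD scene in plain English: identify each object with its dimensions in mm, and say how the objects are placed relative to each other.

A is a table: top 1042 mm (x) × 612 mm (y), 47 mm thick, upper face at z = 681 mm, on four round legs of 50 mm diameter, each leg's bounding box inset 10 mm from the nearest pair of top edges, running from z = 0 to the bottom of the top.

B is a rectangular door frame: two vertical jambs of 55×171 mm section, 2057 mm tall, with a clear opening 835 mm wide between their inner faces. A header 83 mm tall and 171 mm deep lies on top of the jambs and spans the full outside width.

C is a spool: two coaxial disc flanges of radius 131 mm and thickness 9 mm, joined by a core cylinder of radius 64 mm and height 88 mm. The lower flange rests on z = 0 and the three cylinders share a vertical axis.

The door frame is on the floor beside the table on its −y side. The spool is on top of the table.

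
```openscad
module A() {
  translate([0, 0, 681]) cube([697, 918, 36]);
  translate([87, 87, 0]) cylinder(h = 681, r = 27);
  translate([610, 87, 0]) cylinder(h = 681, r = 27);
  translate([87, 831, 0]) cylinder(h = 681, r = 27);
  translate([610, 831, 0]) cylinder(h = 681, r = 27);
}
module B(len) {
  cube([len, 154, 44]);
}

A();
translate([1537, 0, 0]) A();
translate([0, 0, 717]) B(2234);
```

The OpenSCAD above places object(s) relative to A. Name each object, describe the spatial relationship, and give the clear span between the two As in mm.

A is a table. B is a beam. A beam spans the tops of two tables. The clear span between the two tables is 840 mm.

Second table starts at x = 1537; first ends at x = 697; clear span = 1537 − 697 = 840 mm.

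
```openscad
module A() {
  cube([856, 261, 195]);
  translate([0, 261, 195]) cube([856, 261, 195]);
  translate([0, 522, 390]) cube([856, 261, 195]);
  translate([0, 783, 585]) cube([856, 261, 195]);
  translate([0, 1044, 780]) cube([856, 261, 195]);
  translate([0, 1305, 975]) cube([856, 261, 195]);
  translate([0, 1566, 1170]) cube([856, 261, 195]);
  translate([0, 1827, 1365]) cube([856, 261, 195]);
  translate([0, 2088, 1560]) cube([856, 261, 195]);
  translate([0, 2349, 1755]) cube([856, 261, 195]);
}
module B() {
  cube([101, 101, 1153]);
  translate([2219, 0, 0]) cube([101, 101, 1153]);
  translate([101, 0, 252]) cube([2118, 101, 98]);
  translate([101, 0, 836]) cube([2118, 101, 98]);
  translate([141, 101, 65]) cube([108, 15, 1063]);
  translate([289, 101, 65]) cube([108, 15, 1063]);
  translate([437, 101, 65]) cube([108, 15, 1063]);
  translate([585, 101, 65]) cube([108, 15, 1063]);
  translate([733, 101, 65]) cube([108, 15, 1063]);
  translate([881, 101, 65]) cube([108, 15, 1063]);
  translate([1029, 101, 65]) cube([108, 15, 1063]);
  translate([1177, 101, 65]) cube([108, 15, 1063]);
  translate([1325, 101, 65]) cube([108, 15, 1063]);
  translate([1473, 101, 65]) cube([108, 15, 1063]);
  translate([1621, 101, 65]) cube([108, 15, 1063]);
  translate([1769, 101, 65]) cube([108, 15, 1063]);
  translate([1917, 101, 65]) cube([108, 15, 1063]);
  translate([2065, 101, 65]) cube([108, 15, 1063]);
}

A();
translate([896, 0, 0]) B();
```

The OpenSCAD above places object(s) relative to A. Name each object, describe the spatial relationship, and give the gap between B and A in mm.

The fence section's nearest face is 40 mm from the staircase's +x face.

A is a staircase. B is a fence section. The fence section is on the floor beside the staircase on its +x side. The gap between the fence section and the staircase is 40 mm.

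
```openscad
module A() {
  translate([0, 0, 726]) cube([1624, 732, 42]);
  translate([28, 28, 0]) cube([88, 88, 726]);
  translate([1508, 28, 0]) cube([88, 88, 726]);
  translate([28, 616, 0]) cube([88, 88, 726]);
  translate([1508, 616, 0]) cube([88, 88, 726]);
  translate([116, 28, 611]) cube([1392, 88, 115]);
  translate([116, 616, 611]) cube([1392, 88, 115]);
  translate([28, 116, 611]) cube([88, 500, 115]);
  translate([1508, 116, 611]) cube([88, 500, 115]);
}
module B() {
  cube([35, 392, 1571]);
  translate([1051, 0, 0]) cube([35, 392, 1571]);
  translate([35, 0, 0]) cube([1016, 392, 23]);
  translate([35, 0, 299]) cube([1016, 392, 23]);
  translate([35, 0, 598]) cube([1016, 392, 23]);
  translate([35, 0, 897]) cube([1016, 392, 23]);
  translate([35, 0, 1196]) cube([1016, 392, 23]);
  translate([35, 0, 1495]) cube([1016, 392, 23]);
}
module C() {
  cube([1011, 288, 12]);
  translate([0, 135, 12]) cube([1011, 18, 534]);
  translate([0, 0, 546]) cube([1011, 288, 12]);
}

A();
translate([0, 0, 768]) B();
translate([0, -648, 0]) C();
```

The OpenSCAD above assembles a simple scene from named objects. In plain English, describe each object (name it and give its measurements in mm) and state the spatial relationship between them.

A is a table with a 1624×732 mm rectangular top, 42 mm thick, top surface at z = 768 mm, supported by four 88×88 mm square legs, each inset 28 mm from the nearest pair of top edges, running from the floor. Four apron rails, 88 mm thick and 115 mm tall, run between adjacent legs with their top edges flush with the underside of the top and their outer faces flush with the legs' outer faces.

B is an open bookshelf. Two side panels, each 35 mm thick, 392 mm deep and 1571 mm tall, stand 1086 mm apart (outside-to-outside). Between them sit 6 shelves, each 23 mm thick and 392 mm deep, spanning the full gap between the sides. The bottom shelf rests on the floor (its underside at z = 0) and the clear gap between one shelf's top and the next shelf's underside is 276 mm.

C is an I-beam lying along x, 1011 mm long. Overall section height 558 mm. Two flanges 288 mm wide (y) and 12 mm thick, one on the floor and one at the top; a web 18 mm thick runs between them, centred on the flange width.

The bookshelf is on top of the table. The I-beam is on the floor beside the table on its −y side.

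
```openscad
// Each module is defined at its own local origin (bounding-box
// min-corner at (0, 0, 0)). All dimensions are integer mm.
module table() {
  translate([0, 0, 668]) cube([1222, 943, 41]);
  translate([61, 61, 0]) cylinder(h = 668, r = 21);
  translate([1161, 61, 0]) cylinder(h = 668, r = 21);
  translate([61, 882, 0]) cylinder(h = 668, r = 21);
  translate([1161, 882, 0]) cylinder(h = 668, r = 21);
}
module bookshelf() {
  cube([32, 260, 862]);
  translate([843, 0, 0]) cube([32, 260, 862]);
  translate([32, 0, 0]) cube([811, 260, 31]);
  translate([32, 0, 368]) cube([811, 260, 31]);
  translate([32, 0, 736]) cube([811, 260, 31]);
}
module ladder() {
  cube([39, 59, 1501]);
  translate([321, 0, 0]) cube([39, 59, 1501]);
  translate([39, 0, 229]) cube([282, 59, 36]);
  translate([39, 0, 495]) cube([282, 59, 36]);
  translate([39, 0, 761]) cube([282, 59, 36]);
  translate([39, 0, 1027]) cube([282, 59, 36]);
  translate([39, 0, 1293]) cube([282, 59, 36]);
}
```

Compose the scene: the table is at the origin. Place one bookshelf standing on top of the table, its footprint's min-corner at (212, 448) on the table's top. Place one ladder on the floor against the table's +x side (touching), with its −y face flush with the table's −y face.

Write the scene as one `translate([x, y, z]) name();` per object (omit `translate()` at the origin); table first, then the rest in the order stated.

table();
translate([212, 448, 709]) bookshelf();
translate([1222, 0, 0]) ladder();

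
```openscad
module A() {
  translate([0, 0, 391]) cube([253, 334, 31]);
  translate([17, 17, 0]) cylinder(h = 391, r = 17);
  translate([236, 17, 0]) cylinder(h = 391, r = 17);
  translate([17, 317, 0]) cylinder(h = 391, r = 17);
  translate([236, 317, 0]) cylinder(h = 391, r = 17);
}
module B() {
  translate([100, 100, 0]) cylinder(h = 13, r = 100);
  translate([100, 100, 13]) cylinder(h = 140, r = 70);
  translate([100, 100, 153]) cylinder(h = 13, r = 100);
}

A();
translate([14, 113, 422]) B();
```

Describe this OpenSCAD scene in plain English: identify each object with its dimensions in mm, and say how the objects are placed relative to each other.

A is a four-legged stool. The seat is a 253×334×31 mm slab whose top surface is at z = 422 mm; four round legs, each 34 mm in diameter, run from the floor (z = 0) to the underside of the seat, each leg's axis is inset half a diameter from the nearest pair of seat edges (so the leg's bounding box is flush with the corner).

B is a spool: two coaxial disc flanges of radius 100 mm and thickness 13 mm, joined by a core cylinder of radius 70 mm and height 140 mm. The lower flange rests on z = 0 and the three cylinders share a vertical axis.

The spool is on top of the stool.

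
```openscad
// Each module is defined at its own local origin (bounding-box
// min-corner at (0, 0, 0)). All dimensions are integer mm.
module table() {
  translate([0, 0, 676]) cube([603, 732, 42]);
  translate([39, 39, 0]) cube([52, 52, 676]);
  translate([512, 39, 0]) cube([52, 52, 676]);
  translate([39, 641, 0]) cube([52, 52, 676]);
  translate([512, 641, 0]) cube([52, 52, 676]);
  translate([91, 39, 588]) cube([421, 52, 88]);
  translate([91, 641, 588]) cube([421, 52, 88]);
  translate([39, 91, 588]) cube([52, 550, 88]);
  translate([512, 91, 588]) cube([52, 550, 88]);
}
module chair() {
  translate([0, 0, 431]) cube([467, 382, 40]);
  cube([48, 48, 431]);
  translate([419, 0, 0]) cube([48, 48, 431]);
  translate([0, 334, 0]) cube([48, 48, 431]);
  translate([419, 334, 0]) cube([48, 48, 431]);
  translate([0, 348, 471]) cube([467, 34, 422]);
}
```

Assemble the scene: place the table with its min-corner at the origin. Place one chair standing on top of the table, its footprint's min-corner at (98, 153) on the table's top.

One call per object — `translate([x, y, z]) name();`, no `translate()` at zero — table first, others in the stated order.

table();
translate([98, 153, 718]) chair();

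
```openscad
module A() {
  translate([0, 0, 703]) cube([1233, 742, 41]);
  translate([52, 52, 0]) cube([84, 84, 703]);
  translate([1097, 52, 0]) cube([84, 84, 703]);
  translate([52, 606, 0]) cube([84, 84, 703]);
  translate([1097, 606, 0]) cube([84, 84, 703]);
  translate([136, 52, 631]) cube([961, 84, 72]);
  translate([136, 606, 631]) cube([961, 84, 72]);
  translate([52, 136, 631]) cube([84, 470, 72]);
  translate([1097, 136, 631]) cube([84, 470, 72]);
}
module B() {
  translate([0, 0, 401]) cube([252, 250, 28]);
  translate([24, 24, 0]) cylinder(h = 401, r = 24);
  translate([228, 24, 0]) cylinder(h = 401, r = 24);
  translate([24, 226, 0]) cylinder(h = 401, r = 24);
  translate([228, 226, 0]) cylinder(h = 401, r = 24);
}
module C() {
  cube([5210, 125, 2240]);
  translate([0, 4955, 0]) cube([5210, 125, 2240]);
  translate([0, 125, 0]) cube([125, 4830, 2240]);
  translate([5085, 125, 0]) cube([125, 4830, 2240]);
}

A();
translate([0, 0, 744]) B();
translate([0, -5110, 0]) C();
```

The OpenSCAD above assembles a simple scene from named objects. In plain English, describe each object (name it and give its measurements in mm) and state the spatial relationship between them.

A is a rectangular dining table. The top is 1233×742×41 mm with its upper surface at z = 744 mm. It stands on four 84×84 mm square legs, each inset 52 mm from the nearest pair of top edges, running from the floor to the underside of the top. Four apron rails, 84 mm thick and 72 mm tall, run between adjacent legs with their top edges flush with the underside of the top and their outer faces flush with the legs' outer faces.

B is a simple wooden stool: a rectangular seat 252 mm (x) by 250 mm (y), 28 mm thick, top face at z = 429 mm, on four round legs, each 48 mm in diameter. The legs rest on z = 0, each leg's axis is inset half a diameter from the nearest pair of seat edges (so the leg's bounding box is flush with the corner).

C is a box-shaped house frame (walls only): outside footprint 5210×5080 mm, wall height 2240 mm, wall thickness 125 mm. The two y-facing walls run the full x-width; the two x-facing walls fit between the inner faces of the y-facing walls.

The stool is on top of the table. The house frame is on the floor beside the table on its −y side.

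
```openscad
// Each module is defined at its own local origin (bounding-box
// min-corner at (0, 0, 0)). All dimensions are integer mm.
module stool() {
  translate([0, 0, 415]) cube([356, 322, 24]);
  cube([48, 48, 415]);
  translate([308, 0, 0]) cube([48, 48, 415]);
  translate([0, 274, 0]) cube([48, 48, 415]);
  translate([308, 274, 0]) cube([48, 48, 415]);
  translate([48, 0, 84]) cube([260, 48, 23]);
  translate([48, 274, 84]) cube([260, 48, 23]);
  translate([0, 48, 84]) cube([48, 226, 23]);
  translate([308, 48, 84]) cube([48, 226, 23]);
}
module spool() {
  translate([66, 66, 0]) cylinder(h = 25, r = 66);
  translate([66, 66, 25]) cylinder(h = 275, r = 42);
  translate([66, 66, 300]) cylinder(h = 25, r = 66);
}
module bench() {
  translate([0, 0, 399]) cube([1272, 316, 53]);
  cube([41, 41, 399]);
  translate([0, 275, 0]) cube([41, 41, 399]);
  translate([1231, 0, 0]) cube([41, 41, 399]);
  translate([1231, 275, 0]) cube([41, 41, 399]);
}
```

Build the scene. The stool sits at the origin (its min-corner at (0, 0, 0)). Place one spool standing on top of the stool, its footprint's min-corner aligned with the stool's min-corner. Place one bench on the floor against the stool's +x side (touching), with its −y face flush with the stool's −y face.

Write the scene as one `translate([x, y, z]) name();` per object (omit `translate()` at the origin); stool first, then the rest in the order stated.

stool();
translate([0, 0, 439]) spool();
translate([356, 0, 0]) bench();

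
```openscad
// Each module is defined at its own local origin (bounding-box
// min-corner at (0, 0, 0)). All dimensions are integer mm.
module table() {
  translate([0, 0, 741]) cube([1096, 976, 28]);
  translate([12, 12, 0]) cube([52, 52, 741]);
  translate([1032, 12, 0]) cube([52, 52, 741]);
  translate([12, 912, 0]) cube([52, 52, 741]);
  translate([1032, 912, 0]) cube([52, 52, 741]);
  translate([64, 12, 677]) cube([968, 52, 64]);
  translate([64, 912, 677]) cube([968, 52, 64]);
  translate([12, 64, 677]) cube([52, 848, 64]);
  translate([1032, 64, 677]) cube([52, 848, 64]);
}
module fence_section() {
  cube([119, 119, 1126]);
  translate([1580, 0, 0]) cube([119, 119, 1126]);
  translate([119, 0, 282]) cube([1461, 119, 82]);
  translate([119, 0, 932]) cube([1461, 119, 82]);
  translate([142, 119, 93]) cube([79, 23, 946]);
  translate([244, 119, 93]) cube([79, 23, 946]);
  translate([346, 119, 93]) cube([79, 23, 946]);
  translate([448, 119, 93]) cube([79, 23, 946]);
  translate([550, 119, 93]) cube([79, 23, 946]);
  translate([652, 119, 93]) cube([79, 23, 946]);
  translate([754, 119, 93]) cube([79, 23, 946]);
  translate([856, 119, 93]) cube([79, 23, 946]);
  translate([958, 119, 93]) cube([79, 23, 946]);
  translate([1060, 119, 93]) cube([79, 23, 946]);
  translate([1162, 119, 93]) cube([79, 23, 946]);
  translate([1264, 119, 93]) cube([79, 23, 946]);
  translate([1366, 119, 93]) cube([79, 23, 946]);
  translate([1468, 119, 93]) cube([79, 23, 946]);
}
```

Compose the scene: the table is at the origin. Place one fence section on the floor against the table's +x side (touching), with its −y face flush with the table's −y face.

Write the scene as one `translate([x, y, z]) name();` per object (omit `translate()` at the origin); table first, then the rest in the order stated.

table();
translate([1096, 0, 0]) fence_section();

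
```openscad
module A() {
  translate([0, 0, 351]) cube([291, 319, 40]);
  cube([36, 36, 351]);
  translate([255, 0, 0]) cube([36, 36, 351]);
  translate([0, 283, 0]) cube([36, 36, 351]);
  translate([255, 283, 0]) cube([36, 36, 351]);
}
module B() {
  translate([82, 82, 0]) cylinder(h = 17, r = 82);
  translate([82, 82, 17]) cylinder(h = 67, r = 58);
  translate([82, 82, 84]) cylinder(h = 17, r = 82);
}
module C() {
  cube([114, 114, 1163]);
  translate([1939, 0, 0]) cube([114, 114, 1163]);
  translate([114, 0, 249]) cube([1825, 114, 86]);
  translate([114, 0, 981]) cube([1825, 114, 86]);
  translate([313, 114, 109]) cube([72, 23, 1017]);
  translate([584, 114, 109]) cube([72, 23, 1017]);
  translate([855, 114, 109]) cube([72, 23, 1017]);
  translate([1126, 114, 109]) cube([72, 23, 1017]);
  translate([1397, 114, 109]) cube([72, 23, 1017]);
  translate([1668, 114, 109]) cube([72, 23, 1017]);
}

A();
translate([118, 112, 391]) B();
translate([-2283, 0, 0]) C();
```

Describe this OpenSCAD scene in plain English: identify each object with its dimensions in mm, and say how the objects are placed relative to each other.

A is a four-legged stool. The seat is 291×319 mm, 40 mm thick, top at z = 391 mm. It stands on four square legs, each 36×36 mm in cross-section, from z = 0 to the seat underside, each flush with a corner of the seat.

B is a spool: two coaxial disc flanges of radius 82 mm and thickness 17 mm, joined by a core cylinder of radius 58 mm and height 67 mm. The lower flange rests on z = 0 and the three cylinders share a vertical axis.

C is a fence section. Two 114×114 mm posts, 1163 mm tall, stand on the floor with a clear span of 1825 mm between their inner faces. Two horizontal rails of 114×86 mm section span the gap between the posts with their undersides at z = 249 mm and z = 981 mm, flush with the posts' −y face. 6 pickets, each 72 mm wide, 23 mm thick and 1017 mm tall, are fixed to the +y face of the rails with their bottoms at z = 109 mm, evenly spaced across the span with equal gaps (rounded down to the nearest mm) at the −x end and between each pair — any rounding remainder accumulates at the +x end.

The spool is on top of the stool. The fence section is on the floor beside the stool on its −x side.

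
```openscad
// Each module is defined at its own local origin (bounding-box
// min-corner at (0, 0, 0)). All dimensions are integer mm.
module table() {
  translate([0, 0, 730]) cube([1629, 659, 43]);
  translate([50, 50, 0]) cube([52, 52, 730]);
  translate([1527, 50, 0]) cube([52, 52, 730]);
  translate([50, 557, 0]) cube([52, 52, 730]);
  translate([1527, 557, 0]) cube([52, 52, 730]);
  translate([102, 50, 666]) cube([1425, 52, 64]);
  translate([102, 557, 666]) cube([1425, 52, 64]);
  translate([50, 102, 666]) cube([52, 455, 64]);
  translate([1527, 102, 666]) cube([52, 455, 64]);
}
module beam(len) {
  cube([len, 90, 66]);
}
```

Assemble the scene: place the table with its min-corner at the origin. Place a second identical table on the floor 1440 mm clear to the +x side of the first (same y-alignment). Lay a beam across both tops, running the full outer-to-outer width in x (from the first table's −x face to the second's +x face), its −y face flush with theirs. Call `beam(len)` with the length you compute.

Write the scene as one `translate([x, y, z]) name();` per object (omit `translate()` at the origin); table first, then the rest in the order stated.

table();
translate([3069, 0, 0]) table();
translate([0, 0, 773]) beam(4698);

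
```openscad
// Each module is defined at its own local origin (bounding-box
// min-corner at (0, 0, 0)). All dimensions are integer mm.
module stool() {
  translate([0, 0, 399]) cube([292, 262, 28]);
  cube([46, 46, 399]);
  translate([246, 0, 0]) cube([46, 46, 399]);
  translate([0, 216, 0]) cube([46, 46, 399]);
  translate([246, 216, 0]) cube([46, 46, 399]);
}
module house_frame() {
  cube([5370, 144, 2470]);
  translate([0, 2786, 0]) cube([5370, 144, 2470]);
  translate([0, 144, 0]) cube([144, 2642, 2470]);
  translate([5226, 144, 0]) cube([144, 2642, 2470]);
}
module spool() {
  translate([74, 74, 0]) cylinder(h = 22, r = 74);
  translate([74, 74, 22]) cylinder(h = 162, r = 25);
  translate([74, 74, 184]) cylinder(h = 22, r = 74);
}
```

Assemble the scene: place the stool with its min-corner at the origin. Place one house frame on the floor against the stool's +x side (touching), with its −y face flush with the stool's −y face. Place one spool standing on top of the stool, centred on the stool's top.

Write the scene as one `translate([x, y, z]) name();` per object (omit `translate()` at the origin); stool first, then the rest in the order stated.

stool();
translate([292, 0, 0]) house_frame();
translate([72, 57, 427]) spool();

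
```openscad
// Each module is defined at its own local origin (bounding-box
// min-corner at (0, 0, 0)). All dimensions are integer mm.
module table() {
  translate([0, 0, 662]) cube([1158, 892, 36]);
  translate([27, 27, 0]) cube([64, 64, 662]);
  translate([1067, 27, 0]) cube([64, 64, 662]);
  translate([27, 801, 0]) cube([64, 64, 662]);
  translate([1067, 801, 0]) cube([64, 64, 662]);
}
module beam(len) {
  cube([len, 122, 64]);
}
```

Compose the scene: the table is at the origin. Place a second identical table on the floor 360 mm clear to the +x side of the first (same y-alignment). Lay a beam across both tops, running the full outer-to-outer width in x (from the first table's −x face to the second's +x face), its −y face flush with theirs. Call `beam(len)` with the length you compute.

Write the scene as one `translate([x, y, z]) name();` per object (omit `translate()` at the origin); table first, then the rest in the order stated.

table();
translate([1518, 0, 0]) table();
translate([0, 0, 698]) beam(2676);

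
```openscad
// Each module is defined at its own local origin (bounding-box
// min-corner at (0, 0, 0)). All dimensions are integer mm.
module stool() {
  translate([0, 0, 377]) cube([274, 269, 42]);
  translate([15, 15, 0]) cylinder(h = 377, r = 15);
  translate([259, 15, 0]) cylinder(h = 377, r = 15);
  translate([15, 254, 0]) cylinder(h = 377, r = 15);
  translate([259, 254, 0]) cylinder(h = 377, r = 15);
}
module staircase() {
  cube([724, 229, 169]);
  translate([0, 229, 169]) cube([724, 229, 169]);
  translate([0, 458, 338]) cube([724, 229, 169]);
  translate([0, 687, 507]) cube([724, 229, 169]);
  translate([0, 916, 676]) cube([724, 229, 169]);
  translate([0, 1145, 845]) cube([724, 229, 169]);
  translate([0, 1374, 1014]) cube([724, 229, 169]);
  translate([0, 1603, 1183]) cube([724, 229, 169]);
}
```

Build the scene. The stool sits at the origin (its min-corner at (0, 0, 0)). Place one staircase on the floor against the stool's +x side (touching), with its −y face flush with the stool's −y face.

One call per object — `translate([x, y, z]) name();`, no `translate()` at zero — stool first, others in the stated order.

stool();
translate([274, 0, 0]) staircase();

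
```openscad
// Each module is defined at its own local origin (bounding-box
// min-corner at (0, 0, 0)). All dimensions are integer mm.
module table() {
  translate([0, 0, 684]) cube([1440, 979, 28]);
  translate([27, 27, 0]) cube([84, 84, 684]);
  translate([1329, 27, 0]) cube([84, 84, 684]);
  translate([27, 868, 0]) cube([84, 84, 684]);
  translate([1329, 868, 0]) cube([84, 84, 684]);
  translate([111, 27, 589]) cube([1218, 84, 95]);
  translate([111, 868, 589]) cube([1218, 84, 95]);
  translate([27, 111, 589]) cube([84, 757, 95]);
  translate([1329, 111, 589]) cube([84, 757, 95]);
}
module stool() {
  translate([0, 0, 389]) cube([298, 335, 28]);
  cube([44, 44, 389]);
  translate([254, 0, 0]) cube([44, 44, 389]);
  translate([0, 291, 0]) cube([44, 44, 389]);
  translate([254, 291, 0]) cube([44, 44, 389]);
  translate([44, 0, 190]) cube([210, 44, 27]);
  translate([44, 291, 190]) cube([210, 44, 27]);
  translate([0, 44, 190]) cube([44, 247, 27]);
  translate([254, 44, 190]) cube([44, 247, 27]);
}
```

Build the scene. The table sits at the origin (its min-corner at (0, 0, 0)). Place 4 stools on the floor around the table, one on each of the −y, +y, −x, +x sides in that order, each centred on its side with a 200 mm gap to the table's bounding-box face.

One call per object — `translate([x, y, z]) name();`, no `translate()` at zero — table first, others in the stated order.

table();
translate([571, -535, 0]) stool();
translate([571, 1179, 0]) stool();
translate([-498, 322, 0]) stool();
translate([1640, 322, 0]) stool();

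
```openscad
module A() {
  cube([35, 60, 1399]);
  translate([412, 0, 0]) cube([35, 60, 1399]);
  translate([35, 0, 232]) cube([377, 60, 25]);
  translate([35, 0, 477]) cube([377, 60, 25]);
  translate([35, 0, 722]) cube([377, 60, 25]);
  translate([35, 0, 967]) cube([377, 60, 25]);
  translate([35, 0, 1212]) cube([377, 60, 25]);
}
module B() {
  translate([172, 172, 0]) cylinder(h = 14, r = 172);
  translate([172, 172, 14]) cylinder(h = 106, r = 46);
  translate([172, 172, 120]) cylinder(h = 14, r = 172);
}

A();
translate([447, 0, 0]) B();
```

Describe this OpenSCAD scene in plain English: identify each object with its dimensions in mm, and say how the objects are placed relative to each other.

A is a wooden ladder with two side rails of 35×60 mm section and 1399 mm height, set 447 mm apart overall. Between them run 5 rectangular rungs (60 mm deep, 25 mm thick), front faces flush with the rails' −y face. The bottom of the first rung is 232 mm above the floor and each subsequent rung is 245 mm higher than the one below.

B is a spool: two coaxial disc flanges of radius 172 mm and thickness 14 mm, joined by a core cylinder of radius 46 mm and height 106 mm. The lower flange rests on z = 0 and the three cylinders share a vertical axis.

The spool is against the ladder's +x side, with their −y faces flush.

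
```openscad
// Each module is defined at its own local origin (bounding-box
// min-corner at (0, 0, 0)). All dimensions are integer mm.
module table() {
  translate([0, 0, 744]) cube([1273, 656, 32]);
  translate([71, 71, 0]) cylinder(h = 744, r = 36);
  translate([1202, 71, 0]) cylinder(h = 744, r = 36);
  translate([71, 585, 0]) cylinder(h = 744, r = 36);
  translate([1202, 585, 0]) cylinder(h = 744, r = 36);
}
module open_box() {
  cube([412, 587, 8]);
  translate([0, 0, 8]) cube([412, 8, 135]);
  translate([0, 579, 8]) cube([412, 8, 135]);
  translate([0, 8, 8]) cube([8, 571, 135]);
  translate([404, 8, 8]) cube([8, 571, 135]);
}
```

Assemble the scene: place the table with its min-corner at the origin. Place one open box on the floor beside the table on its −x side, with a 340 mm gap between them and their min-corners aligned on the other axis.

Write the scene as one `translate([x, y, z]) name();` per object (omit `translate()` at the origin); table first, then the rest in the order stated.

table();
translate([-752, 0, 0]) open_box();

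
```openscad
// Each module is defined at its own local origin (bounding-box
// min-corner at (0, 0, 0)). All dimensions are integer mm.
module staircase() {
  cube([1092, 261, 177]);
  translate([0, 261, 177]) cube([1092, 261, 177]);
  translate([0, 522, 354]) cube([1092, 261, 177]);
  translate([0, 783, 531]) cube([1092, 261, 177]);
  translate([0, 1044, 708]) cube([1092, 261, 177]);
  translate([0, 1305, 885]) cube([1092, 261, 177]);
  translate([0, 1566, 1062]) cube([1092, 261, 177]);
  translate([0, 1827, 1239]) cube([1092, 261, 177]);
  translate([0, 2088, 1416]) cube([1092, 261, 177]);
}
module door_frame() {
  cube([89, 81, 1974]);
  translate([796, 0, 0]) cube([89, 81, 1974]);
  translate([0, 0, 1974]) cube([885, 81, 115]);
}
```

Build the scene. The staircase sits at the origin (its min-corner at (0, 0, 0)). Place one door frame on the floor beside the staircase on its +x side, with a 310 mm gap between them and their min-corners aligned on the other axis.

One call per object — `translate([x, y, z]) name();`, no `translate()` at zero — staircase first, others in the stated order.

staircase();
translate([1402, 0, 0]) door_frame();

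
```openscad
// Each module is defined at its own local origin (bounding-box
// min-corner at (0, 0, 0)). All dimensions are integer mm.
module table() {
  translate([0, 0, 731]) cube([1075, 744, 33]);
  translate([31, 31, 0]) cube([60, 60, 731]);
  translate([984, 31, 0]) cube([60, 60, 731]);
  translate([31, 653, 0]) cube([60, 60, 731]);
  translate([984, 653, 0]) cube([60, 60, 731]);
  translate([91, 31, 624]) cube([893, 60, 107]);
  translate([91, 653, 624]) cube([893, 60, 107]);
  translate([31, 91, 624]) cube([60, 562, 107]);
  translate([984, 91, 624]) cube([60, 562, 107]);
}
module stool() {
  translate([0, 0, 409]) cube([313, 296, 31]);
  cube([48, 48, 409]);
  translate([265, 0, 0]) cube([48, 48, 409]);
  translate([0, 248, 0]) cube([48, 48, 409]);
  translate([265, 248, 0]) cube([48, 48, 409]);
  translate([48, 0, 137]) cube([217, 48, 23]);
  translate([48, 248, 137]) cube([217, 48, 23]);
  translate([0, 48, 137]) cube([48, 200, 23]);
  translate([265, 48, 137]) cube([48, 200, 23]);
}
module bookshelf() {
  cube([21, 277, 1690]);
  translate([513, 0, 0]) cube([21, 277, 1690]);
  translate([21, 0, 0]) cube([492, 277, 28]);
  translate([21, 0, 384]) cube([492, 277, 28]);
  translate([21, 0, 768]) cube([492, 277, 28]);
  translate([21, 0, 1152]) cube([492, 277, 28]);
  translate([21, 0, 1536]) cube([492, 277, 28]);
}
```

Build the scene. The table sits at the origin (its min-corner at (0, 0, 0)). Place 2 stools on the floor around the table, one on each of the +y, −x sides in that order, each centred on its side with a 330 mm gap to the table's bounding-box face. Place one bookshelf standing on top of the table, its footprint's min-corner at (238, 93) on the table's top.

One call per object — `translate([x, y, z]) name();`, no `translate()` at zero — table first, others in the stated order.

table();
translate([381, 1074, 0]) stool();
translate([-643, 224, 0]) stool();
translate([238, 93, 764]) bookshelf();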